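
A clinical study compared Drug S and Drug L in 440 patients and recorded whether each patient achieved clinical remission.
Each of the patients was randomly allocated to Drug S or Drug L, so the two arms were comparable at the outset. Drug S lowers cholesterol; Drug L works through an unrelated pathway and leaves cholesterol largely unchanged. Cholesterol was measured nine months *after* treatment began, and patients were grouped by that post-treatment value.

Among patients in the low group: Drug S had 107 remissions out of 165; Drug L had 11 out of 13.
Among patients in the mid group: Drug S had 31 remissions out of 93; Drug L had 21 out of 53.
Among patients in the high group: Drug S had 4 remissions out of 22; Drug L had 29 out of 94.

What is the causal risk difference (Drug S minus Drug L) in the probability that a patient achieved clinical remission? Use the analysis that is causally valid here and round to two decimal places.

+0.13

Stratifying would compare drugs among patients the drugs themselves sorted into cholesterol groups — a form of selection on an intermediate. The unconditioned pooled rates give the total causal effect.
The causal difference is the pooled difference: 0.507 − 0.381 = +0.126.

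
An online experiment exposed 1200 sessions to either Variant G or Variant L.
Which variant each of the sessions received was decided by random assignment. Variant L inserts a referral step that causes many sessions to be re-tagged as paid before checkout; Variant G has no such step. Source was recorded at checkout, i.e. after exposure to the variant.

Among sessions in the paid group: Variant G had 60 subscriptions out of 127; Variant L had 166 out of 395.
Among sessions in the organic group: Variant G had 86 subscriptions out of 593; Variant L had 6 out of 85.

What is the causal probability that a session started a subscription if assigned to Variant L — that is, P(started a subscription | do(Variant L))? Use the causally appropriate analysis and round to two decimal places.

Variant G is higher inside every traffic source stratum but Variant L is higher in aggregate. Whether to stratify depends on how traffic source relates to the variant.
Traffic source is recorded after the variant and is itself shifted by it — it sits on the causal path from variant to outcome. Conditioning on a mediator would strip out part of the effect we want; the pooled comparison gives the total causal effect.
So P(outcome | do(Variant L)) is just the pooled rate for Variant L: 172/480 = 0.358.

0.36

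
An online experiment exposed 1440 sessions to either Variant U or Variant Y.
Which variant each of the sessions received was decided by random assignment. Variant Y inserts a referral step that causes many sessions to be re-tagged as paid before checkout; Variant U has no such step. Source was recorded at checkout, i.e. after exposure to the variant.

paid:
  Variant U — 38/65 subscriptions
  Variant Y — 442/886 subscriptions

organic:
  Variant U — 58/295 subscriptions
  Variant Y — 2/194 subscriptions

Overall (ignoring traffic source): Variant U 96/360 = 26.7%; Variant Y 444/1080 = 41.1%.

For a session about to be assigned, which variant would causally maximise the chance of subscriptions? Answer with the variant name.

Variant Y

Variant U is higher inside every traffic source stratum but Variant Y is higher in aggregate. Whether to stratify depends on how traffic source relates to the variant.
Traffic source lies on the pathway variant → traffic source → outcome, so adjusting for it blocks the indirect effect. For the total causal effect of variant, use the unadjusted pooled rates.
Pooled: Variant U 26.7% vs Variant Y 41.1%; Variant Y is higher overall.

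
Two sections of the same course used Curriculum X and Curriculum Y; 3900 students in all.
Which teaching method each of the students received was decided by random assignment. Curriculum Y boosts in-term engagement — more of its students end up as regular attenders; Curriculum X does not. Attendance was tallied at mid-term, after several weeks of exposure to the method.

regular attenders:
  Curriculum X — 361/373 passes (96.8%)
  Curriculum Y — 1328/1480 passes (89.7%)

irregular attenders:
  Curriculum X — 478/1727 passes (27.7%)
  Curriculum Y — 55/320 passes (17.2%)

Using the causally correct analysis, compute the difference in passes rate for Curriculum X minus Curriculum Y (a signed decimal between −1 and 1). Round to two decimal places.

-0.37

Within every mid-term attendance level Curriculum X has the higher rate, yet pooled Curriculum Y does — Simpson's reversal.
Mid-term attendance lies on the pathway teaching method → mid-term attendance → outcome, so adjusting for it blocks the indirect effect. For the total causal effect of teaching method, use the unadjusted pooled rates.
The causal difference is the pooled difference: 0.400 − 0.768 = -0.369.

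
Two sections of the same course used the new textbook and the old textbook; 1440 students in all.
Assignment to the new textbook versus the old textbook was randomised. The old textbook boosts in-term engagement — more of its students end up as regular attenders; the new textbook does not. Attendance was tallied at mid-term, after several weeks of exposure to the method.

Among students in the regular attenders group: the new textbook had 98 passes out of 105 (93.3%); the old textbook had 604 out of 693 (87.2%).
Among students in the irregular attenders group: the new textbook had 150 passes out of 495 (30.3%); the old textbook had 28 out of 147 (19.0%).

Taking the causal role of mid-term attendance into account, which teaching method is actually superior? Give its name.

The distribution of mid-term attendance is itself part of what the teaching method does — it is an intermediate outcome. Holding it fixed would remove that part of the effect; the total effect is the pooled difference.
Pooled: the new textbook 41.3% vs the old textbook 75.2%; the old textbook is higher overall.

the old textbook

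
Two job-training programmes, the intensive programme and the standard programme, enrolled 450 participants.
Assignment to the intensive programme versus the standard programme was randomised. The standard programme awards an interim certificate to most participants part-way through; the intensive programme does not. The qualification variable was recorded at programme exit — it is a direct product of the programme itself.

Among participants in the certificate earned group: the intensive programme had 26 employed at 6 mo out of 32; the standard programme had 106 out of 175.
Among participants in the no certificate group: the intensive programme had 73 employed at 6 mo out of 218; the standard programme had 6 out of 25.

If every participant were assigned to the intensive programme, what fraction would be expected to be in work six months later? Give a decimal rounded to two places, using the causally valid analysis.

0.40

The stratified and pooled comparisons disagree (the intensive programme wins within each qualification attained during the programme; the standard programme wins overall), so the answer turns on the causal role of qualification attained during the programme.
Because the programme influences qualification attained during the programme, qualification attained during the programme is a post-treatment mediator, not a confounder. Stratifying on it would bias the estimate; the causal effect is the crude pooled difference.
So P(outcome | do(the intensive programme)) is just the pooled rate for the intensive programme: 99/250 = 0.396.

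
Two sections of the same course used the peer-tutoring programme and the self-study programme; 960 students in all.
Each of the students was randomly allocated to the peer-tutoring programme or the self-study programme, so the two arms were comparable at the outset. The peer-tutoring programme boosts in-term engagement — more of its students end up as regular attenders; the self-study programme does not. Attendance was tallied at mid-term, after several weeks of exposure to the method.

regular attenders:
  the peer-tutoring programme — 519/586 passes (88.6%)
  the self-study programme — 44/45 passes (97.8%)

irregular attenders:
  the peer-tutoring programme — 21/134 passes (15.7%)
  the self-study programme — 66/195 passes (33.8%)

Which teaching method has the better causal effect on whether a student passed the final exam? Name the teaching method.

the peer-tutoring programme

The mid-term attendance-specific comparison favours the self-study programme throughout, but the pooled figures favour the peer-tutoring programme. The question is whether to condition on mid-term attendance.
The distribution of mid-term attendance is itself part of what the teaching method does — it is an intermediate outcome. Holding it fixed would remove that part of the effect; the total effect is the pooled difference.
Pooled: the peer-tutoring programme 75.0% vs the self-study programme 45.8%; the peer-tutoring programme is higher overall.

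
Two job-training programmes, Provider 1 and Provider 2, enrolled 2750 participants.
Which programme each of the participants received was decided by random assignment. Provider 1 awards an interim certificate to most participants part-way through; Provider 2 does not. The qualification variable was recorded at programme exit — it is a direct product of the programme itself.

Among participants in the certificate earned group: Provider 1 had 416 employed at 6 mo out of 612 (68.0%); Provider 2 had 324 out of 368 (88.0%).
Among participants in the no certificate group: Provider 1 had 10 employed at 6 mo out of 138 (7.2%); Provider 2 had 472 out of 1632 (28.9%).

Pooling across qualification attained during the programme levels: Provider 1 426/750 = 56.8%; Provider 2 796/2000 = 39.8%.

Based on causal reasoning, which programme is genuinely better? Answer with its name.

The qualification attained during the programme-specific comparison favours Provider 2 throughout, but the pooled figures favour Provider 1. The question is whether to condition on qualification attained during the programme.
Qualification attained during the programme is recorded after the programme and is itself shifted by it — it sits on the causal path from programme to outcome. Conditioning on a mediator would strip out part of the effect we want; the pooled comparison gives the total causal effect.
Pooled: Provider 1 56.8% vs Provider 2 39.8%; Provider 1 is higher overall.

Provider 1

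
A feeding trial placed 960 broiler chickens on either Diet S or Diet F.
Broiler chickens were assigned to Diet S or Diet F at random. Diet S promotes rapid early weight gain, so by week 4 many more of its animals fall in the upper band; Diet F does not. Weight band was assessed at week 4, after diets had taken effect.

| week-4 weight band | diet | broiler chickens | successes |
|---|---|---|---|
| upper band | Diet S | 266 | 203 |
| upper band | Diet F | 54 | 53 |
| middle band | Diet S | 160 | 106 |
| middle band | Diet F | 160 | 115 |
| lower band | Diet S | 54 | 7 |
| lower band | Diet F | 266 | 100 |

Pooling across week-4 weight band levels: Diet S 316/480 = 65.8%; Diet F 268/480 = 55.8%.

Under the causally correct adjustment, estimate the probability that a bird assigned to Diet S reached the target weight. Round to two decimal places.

0.66

Diet F is higher inside every week-4 weight band stratum but Diet S is higher in aggregate. Whether to stratify depends on how week-4 weight band relates to the diet.
Week-4 weight band here is a post-treatment variable shaped by the diet; conditioning on it would introduce bias rather than remove it. The overall comparison is the causal one.
So P(outcome | do(Diet S)) is just the pooled rate for Diet S: 316/480 = 0.658.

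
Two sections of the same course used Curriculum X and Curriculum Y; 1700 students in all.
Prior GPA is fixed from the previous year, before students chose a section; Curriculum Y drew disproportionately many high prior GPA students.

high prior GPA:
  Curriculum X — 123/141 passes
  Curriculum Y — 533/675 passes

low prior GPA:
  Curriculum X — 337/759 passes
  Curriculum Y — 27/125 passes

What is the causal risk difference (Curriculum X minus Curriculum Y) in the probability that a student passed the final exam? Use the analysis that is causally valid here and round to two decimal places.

+0.16

Since prior GPA band is a pre-existing factor (not a product of the teaching method) and it affects the outcome on its own, it is a confounder. The stratified rates, not the pooled rate, identify the causal effect.
Adjusting over the population distribution of prior GPA band: 0.480·(0.872−0.790) + 0.520·(0.444−0.216) = +0.158.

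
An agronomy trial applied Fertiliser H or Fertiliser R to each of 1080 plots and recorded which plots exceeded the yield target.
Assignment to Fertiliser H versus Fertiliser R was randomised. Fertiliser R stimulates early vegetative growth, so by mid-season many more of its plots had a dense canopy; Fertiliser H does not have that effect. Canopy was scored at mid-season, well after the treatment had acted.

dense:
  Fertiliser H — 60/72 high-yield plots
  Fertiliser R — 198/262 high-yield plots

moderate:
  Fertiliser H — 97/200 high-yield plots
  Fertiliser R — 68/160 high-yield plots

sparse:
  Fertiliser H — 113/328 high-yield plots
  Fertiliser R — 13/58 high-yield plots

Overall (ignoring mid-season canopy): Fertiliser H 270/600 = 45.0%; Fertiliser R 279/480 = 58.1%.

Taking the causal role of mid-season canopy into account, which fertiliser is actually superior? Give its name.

Fertiliser R

The distribution of mid-season canopy is itself part of what the fertiliser does — it is an intermediate outcome. Holding it fixed would remove that part of the effect; the total effect is the pooled difference.
Pooled: Fertiliser H 45.0% vs Fertiliser R 58.1%; Fertiliser R is higher overall.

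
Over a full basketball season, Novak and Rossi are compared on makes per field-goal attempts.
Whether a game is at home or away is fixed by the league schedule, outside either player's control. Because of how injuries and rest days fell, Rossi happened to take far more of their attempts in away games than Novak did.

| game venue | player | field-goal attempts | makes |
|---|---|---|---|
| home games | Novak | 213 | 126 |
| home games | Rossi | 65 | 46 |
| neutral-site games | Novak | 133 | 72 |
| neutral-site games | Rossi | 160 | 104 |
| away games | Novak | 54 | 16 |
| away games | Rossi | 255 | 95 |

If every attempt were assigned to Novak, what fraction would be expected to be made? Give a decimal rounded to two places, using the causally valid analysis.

Within every game venue level Rossi has the higher rate, yet pooled Novak does — Simpson's reversal.
The imbalance in game venue arose from how field-goal attempts were allocated, not from anything the player did; and game venue independently affects the outcome. The pooled gap is confounded — condition on game venue.
Standardising Novak to the population game venue mix: 0.316·126/213 + 0.333·72/133 + 0.351·16/54 = 0.471.

0.47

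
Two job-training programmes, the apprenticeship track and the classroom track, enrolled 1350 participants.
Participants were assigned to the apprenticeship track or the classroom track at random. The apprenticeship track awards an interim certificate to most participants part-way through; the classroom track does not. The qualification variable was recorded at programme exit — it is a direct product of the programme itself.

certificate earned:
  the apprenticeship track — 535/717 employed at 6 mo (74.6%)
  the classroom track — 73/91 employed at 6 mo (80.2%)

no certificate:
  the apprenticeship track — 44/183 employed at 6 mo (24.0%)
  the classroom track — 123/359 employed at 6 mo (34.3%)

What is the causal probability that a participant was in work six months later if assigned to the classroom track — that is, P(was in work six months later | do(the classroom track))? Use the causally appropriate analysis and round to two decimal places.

0.44

The qualification attained during the programme-specific comparison favours the classroom track throughout, but the pooled figures favour the apprenticeship track. The question is whether to condition on qualification attained during the programme.
Qualification attained during the programme is downstream of the programme. One should not condition on a consequence of treatment, so the overall rates are the right comparison.
So P(outcome | do(the classroom track)) is just the pooled rate for the classroom track: 196/450 = 0.436.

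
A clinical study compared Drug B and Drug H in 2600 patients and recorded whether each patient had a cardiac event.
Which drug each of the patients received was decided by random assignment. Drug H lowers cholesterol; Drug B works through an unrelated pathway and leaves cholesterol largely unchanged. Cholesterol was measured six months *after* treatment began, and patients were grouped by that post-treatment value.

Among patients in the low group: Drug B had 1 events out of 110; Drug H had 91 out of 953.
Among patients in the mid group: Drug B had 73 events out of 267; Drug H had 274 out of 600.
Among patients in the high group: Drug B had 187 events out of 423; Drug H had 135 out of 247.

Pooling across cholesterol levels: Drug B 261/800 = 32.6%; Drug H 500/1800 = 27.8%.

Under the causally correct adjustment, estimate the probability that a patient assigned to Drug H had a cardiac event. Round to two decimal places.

Cholesterol lies on the pathway drug → cholesterol → outcome, so adjusting for it blocks the indirect effect. For the total causal effect of drug, use the unadjusted pooled rates.
So P(outcome | do(Drug H)) is just the pooled rate for Drug H: 500/1800 = 0.278.

0.28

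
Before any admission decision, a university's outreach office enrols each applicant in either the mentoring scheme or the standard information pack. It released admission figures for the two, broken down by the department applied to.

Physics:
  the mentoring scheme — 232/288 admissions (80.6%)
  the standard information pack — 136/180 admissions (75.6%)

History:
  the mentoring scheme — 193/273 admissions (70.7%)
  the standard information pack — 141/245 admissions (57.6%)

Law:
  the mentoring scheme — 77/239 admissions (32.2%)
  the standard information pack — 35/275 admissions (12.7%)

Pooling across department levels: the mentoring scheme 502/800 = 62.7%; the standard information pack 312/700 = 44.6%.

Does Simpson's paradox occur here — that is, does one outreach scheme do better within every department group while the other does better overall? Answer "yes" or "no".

Within each department level (Physics 80.6% vs 75.6%; History 70.7% vs 57.6%; Law 32.2% vs 12.7%), the mentoring scheme has the higher rate every time. Pooled: 62.7% vs 44.6% — the mentoring scheme has the higher rate overall. They agree.

no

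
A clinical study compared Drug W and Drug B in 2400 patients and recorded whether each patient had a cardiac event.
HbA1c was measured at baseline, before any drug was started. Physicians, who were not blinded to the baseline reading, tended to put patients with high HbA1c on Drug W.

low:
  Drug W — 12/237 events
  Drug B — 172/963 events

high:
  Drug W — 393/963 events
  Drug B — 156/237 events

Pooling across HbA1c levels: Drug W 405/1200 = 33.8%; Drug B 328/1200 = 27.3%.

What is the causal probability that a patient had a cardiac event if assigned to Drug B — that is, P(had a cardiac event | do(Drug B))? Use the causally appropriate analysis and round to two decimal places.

Drug W is lower inside every HbA1c stratum but Drug B is lower in aggregate. Whether to stratify depends on how HbA1c relates to the drug.
HbA1c differs across drugs for reasons unrelated to any effect of the drug itself, and it separately predicts the outcome — a classic confounder. We must compare within HbA1c levels.
Standardising Drug B to the population HbA1c mix: 0.500·172/963 + 0.500·156/237 = 0.418.

0.42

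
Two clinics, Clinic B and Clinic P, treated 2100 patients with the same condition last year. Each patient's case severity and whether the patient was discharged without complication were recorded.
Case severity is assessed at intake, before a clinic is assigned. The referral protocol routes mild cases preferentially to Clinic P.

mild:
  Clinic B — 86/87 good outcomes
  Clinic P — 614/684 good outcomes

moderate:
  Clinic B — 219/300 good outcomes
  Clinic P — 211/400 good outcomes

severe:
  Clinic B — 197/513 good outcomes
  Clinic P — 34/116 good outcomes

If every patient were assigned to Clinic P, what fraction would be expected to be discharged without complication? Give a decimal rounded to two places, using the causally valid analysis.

Case severity differs across clinics for reasons unrelated to any effect of the clinic itself, and it separately predicts the outcome — a classic confounder. We must compare within case severity levels.
Standardising Clinic P to the population case severity mix: 0.367·614/684 + 0.333·211/400 + 0.300·34/116 = 0.593.

0.59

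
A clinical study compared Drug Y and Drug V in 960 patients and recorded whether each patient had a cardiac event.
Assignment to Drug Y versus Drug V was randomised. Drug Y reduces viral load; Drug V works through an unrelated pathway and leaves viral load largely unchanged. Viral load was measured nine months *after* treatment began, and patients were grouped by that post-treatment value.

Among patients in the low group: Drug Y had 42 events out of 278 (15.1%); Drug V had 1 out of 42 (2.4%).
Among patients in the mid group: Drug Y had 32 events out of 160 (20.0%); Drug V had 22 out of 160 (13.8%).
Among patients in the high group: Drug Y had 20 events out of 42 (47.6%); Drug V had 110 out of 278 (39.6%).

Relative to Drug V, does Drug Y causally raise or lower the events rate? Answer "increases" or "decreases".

Within every viral load level Drug V has the lower rate, yet pooled Drug Y does — Simpson's reversal.
Viral load lies on the pathway drug → viral load → outcome, so adjusting for it blocks the indirect effect. For the total causal effect of drug, use the unadjusted pooled rates.
Pooled: Drug Y 19.6% vs Drug V 27.7%; Drug Y is lower overall.

decreases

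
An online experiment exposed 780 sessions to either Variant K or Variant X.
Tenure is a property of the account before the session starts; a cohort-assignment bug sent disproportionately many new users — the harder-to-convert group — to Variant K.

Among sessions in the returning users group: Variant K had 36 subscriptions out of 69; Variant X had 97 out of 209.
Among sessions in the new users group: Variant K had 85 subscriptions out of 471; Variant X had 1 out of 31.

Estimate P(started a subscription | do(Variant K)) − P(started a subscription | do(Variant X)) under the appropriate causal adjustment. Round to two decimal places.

+0.12

User tenure is set before the variant has any effect — it is not caused by the variant — and it independently drives the outcome. That makes it a confounder, so the causal comparison is within user tenure levels.
Adjusting over the population distribution of user tenure: 0.356·(0.522−0.464) + 0.644·(0.180−0.032) = +0.116.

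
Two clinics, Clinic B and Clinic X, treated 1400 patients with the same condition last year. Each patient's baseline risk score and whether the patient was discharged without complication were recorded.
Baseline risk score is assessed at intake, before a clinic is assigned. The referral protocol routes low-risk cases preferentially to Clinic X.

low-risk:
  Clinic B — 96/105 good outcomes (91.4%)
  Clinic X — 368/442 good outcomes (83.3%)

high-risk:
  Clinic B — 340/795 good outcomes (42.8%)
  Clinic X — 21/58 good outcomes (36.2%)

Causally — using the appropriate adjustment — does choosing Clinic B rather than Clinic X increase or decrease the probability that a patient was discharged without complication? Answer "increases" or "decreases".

increases

The imbalance in baseline risk score arose from how patients were allocated, not from anything the clinic did; and baseline risk score independently affects the outcome. The pooled gap is confounded — condition on baseline risk score.
Within each level — low-risk: 91.4% vs 83.3%; high-risk: 42.8% vs 36.2% — Clinic B is higher every time.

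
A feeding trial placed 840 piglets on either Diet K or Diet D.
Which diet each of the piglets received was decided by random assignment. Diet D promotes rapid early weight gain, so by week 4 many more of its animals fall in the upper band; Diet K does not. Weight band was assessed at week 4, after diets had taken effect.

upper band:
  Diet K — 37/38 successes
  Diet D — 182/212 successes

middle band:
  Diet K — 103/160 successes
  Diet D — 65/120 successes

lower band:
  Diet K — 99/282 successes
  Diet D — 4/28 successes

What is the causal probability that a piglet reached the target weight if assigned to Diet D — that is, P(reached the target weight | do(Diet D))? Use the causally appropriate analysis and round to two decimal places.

Within every week-4 weight band level Diet K has the higher rate, yet pooled Diet D does — Simpson's reversal.
Week-4 weight band is recorded after the diet and is itself shifted by it — it sits on the causal path from diet to outcome. Conditioning on a mediator would strip out part of the effect we want; the pooled comparison gives the total causal effect.
So P(outcome | do(Diet D)) is just the pooled rate for Diet D: 251/360 = 0.697.

0.70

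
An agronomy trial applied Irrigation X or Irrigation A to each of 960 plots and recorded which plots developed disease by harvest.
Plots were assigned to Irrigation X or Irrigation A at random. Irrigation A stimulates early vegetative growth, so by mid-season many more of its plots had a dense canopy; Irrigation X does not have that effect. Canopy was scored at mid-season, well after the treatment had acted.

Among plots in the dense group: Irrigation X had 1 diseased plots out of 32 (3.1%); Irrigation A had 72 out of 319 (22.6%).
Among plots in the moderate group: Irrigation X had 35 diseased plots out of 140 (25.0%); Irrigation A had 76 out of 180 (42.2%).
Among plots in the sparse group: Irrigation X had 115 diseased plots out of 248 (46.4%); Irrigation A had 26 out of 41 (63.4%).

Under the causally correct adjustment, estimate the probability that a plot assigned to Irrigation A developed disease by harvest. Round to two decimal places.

Mid-season canopy lies on the pathway irrigation → mid-season canopy → outcome, so adjusting for it blocks the indirect effect. For the total causal effect of irrigation, use the unadjusted pooled rates.
So P(outcome | do(Irrigation A)) is just the pooled rate for Irrigation A: 174/540 = 0.322.

0.32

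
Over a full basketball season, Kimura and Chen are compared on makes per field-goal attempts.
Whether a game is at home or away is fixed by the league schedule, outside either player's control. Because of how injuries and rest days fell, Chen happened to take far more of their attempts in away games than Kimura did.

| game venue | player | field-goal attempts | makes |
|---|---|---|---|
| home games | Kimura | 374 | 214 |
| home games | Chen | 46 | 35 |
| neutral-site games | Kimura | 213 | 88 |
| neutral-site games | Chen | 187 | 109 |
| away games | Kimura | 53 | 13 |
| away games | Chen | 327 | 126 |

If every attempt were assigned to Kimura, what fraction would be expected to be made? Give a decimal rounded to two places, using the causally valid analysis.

0.42

The stratified and pooled comparisons disagree (Chen wins within each game venue; Kimura wins overall), so the answer turns on the causal role of game venue.
Game venue satisfies the back-door criterion: it is not a descendant of the player, and it blocks the spurious path from player to outcome. Adjusting for it (i.e., using the within-game venue rates) gives the causal effect.
Standardising Kimura to the population game venue mix: 0.350·214/374 + 0.333·88/213 + 0.317·13/53 = 0.416.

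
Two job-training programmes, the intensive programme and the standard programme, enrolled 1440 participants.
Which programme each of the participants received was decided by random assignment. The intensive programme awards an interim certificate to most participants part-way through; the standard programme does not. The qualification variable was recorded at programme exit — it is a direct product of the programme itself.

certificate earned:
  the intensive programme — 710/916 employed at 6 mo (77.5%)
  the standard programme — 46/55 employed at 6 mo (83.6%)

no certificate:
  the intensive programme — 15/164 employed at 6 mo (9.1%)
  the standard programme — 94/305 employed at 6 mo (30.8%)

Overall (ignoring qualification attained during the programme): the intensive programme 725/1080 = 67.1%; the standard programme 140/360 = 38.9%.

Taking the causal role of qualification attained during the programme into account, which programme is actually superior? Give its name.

Qualification attained during the programme is recorded after the programme and is itself shifted by it — it sits on the causal path from programme to outcome. Conditioning on a mediator would strip out part of the effect we want; the pooled comparison gives the total causal effect.
Pooled: the intensive programme 67.1% vs the standard programme 38.9%; the intensive programme is higher overall.

the intensive programme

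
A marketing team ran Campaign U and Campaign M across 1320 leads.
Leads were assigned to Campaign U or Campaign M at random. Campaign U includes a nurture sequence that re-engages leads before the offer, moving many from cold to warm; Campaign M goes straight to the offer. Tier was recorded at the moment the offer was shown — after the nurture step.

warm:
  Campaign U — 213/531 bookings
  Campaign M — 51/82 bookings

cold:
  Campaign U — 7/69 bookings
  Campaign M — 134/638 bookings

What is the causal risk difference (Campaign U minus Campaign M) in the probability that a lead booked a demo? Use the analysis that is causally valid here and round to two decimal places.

+0.11

Campaign M is higher inside every engagement tier stratum but Campaign U is higher in aggregate. Whether to stratify depends on how engagement tier relates to the campaign.
Engagement tier here is a post-treatment variable shaped by the campaign; conditioning on it would introduce bias rather than remove it. The overall comparison is the causal one.
The causal difference is the pooled difference: 0.367 − 0.257 = +0.110.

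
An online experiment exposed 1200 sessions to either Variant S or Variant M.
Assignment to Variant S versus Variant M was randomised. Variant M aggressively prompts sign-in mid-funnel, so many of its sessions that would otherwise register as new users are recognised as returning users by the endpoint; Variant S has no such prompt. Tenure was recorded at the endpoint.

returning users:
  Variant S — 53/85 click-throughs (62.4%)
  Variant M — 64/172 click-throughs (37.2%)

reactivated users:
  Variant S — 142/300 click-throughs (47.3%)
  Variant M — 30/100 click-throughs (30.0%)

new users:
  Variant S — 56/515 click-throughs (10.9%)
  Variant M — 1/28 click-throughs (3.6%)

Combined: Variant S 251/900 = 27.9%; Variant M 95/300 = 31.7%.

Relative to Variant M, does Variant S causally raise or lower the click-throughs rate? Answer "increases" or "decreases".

The stratified and pooled comparisons disagree (Variant S wins within each user tenure; Variant M wins overall), so the answer turns on the causal role of user tenure.
Because the variant influences user tenure, user tenure is a post-treatment mediator, not a confounder. Stratifying on it would bias the estimate; the causal effect is the crude pooled difference.
Pooled: Variant S 27.9% vs Variant M 31.7%; Variant M is higher overall.

decreases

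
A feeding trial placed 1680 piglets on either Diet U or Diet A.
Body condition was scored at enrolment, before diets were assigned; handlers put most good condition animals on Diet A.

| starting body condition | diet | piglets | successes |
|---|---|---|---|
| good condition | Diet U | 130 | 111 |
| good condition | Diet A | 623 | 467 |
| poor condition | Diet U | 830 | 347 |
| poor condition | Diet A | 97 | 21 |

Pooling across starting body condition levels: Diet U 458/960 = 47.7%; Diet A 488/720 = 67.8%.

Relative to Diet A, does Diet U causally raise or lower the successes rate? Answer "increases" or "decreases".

Starting body condition is set before the diet has any effect — it is not caused by the diet — and it independently drives the outcome. That makes it a confounder, so the causal comparison is within starting body condition levels.
Within each level — good condition: 85.4% vs 75.0%; poor condition: 41.8% vs 21.6% — Diet U is higher every time.

increases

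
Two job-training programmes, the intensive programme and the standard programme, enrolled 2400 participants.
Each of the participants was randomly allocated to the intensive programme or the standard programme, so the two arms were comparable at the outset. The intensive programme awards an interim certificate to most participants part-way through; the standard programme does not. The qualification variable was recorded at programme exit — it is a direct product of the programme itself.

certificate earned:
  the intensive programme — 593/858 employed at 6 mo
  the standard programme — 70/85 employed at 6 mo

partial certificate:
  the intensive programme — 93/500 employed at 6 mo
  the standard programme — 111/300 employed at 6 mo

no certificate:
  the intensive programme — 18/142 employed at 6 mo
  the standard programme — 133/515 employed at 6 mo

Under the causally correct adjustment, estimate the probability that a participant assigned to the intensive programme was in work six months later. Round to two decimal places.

The qualification attained during the programme-specific comparison favours the standard programme throughout, but the pooled figures favour the intensive programme. The question is whether to condition on qualification attained during the programme.
Qualification attained during the programme here is a post-treatment variable shaped by the programme; conditioning on it would introduce bias rather than remove it. The overall comparison is the causal one.
So P(outcome | do(the intensive programme)) is just the pooled rate for the intensive programme: 704/1500 = 0.469.

0.47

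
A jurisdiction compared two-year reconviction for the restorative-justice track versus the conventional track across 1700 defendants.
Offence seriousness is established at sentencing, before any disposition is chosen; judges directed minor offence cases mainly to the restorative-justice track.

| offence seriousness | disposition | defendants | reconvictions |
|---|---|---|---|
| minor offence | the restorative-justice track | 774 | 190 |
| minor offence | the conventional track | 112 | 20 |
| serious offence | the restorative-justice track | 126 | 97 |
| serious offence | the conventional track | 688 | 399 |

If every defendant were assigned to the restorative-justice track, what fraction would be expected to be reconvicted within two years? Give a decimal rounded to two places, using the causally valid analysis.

Within every offence seriousness level the conventional track has the lower rate, yet pooled the restorative-justice track does — Simpson's reversal.
Here offence seriousness is a common cause — it drives both which disposition a case falls under and the outcome. The crude comparison mixes populations; the stratum-specific rates are the causally relevant ones.
Standardising the restorative-justice track to the population offence seriousness mix: 0.521·190/774 + 0.479·97/126 = 0.497.

0.50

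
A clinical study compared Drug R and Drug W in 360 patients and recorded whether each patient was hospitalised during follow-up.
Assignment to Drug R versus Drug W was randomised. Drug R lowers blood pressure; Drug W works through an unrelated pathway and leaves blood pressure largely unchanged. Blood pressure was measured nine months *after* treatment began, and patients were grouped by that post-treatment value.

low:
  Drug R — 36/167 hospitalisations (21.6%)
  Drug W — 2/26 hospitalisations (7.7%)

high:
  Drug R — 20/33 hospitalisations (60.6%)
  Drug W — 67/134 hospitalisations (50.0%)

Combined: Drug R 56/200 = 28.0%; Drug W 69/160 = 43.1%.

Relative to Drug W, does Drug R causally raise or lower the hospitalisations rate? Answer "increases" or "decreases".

decreases

The blood pressure-specific comparison favours Drug W throughout, but the pooled figures favour Drug R. The question is whether to condition on blood pressure.
Blood pressure here is a post-treatment variable shaped by the drug; conditioning on it would introduce bias rather than remove it. The overall comparison is the causal one.
Pooled: Drug R 28.0% vs Drug W 43.1%; Drug R is lower overall.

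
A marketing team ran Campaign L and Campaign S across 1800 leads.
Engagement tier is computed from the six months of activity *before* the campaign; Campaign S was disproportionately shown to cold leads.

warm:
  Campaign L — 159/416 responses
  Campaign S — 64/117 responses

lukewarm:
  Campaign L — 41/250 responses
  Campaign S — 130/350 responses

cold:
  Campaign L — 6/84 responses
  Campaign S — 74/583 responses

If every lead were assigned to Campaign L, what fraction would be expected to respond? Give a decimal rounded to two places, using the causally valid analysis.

Campaign S is higher inside every engagement tier stratum but Campaign L is higher in aggregate. Whether to stratify depends on how engagement tier relates to the campaign.
The imbalance in engagement tier arose from how leads were allocated, not from anything the campaign did; and engagement tier independently affects the outcome. The pooled gap is confounded — condition on engagement tier.
Standardising Campaign L to the population engagement tier mix: 0.296·159/416 + 0.333·41/250 + 0.371·6/84 = 0.194.

0.19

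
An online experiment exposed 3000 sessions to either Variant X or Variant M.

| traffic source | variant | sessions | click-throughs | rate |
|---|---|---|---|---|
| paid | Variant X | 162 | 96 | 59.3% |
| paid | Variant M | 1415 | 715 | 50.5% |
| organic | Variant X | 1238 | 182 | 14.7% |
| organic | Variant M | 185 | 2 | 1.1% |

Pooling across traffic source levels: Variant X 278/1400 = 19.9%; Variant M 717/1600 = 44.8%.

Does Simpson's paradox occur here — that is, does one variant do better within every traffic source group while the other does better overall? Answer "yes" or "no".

Within each traffic source level (paid 59.3% vs 50.5%; organic 14.7% vs 1.1%), Variant X has the higher rate every time. Pooled: 19.9% vs 44.8% — Variant M has the higher rate overall. The two comparisons disagree.

yes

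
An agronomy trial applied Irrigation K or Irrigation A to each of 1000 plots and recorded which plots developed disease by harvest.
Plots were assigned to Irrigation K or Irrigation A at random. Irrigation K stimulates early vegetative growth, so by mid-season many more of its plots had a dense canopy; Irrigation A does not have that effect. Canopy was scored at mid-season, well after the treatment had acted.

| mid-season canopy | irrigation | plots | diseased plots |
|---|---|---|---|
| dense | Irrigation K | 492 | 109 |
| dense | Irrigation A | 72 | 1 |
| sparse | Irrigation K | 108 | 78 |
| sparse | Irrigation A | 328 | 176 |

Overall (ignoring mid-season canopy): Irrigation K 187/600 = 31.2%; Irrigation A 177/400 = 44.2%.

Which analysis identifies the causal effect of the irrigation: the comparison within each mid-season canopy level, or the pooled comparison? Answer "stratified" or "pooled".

The stratified and pooled comparisons disagree (Irrigation A wins within each mid-season canopy; Irrigation K wins overall), so the answer turns on the causal role of mid-season canopy.
Mid-season canopy here is a post-treatment variable shaped by the irrigation; conditioning on it would introduce bias rather than remove it. The overall comparison is the causal one.
Pooled: Irrigation K 31.2% vs Irrigation A 44.2%; Irrigation K is lower overall.

pooled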